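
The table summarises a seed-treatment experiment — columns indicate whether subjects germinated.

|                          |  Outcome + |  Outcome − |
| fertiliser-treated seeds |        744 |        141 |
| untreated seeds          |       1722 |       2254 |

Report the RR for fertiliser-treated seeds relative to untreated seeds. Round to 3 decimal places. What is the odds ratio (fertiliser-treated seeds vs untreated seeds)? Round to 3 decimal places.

risk, fertiliser-treated seeds = 744/885 = 0.8407
risk, untreated seeds = 1722/3976 = 0.4331
RR = 0.8407 / 0.4331 = 1.941
OR = (744 × 2254) / (141 × 1722) = 1676976/242802 ≈ 6.907

RR = 1.941; OR = 6.907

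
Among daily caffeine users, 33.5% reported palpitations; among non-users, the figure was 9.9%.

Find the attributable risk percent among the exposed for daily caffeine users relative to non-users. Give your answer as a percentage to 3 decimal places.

AR% = (0.3350 − 0.0990) / 0.3350 = 0.7045 → 70.448%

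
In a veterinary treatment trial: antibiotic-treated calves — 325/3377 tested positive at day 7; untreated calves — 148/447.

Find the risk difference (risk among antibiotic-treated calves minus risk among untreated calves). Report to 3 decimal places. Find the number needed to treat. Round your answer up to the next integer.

RD = -0.235; NNT = 5

risk, antibiotic-treated calves = 325/3377 = 0.0962
risk, untreated calves = 148/447 = 0.3311
risk difference = 0.0962 − 0.3311 = -0.235
absolute risk difference = 0.234857
1 / 0.234857 = 4.258 → round up → 5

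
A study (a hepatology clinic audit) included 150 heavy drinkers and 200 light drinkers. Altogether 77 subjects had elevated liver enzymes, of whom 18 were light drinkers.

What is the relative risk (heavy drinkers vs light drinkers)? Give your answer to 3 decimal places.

heavy drinkers with the outcome: 77 − 18 = 59
heavy drinkers without the outcome: 150 − 59 = 91
light drinkers without the outcome: 200 − 18 = 182
risk, heavy drinkers = 59/150 = 0.3933
risk, light drinkers = 18/200 = 0.0900
RR = 0.3933 / 0.0900 = 4.370

RR = 4.370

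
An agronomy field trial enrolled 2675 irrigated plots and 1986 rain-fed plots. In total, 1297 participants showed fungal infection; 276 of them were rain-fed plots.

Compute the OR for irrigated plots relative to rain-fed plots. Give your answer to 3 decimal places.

irrigated plots with the outcome: 1297 − 276 = 1021
irrigated plots without the outcome: 2675 − 1021 = 1654
rain-fed plots without the outcome: 1986 − 276 = 1710
odds, irrigated plots = 1021/1654 = 0.6173
odds, rain-fed plots = 276/1710 = 0.1614
OR = 0.6173 / 0.1614 = 3.825

3.825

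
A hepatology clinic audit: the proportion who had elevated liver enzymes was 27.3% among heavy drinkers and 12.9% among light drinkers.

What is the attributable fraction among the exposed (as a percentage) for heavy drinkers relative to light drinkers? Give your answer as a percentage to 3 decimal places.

AR% = (0.2730 − 0.1290) / 0.2730 = 0.5275 → 52.747%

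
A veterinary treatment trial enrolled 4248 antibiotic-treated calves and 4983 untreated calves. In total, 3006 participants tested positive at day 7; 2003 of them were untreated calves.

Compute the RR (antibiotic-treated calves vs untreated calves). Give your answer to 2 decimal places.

antibiotic-treated calves with the outcome: 3006 − 2003 = 1003
antibiotic-treated calves without the outcome: 4248 − 1003 = 3245
untreated calves without the outcome: 4983 − 2003 = 2980
risk, antibiotic-treated calves = 1003/4248 = 0.2361
risk, untreated calves = 2003/4983 = 0.4020
RR = 0.2361 / 0.4020 = 0.59

RR: 0.59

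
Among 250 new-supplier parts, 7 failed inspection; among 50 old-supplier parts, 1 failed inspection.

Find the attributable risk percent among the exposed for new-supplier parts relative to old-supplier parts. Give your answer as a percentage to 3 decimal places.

28.571%

risk, new-supplier parts = 7/250 = 0.02800
risk, old-supplier parts = 1/50 = 0.02000
AR% = (0.02800 − 0.02000) / 0.02800 = 0.2857 → 28.571%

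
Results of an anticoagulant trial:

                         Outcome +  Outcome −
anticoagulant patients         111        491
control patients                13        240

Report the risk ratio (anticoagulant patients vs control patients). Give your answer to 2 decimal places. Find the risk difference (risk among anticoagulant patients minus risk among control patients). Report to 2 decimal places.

RR = 3.59; RD = 0.13

risk, anticoagulant patients = 111/602 = 0.1844
risk, control patients = 13/253 = 0.0514
RR = 0.1844 / 0.0514 = 3.59
risk difference = 0.1844 − 0.0514 = 0.13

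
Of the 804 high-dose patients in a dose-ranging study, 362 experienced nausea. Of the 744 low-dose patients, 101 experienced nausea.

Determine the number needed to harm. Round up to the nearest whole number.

4

risk, high-dose patients = 362/804 = 0.450249
risk, low-dose patients = 101/744 = 0.135753
absolute risk difference = 0.314496
1 / 0.314496 = 3.180 → round up → 4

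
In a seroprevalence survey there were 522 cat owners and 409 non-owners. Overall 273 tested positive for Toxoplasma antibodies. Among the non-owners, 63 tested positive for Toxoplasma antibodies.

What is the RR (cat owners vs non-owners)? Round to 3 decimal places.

cat owners with the outcome: 273 − 63 = 210
cat owners without the outcome: 522 − 210 = 312
non-owners without the outcome: 409 − 63 = 346
risk, cat owners = 210/522 = 0.4023
risk, non-owners = 63/409 = 0.1540
RR = 0.4023 / 0.1540 = 2.612

RR ≈ 2.612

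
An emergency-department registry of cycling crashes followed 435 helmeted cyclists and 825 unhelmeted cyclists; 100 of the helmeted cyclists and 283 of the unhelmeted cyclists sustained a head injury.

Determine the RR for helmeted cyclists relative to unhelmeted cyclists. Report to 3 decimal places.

risk, helmeted cyclists = 100/435 = 0.2299
risk, unhelmeted cyclists = 283/825 = 0.3430
RR = 0.2299 / 0.3430 = 0.670

RR ≈ 0.670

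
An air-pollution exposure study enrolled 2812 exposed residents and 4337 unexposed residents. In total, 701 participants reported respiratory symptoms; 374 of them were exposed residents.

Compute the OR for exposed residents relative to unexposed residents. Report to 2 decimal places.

OR = 1.88

exposed residents without the outcome: 2812 − 374 = 2438
unexposed residents with the outcome: 701 − 374 = 327
unexposed residents without the outcome: 4337 − 327 = 4010
OR = (374 × 4010) / (2438 × 327) = 1499740/797226 ≈ 1.88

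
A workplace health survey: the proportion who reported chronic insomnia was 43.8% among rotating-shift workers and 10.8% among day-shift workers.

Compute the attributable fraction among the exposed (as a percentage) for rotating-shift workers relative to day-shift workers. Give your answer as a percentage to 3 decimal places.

AR% = (0.4380 − 0.1080) / 0.4380 = 0.7534 → 75.342%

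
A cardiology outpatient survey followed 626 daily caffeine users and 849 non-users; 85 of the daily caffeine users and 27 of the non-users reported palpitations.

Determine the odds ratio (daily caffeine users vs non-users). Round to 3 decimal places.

OR = (85 × 822) / (541 × 27) = 69870/14607 ≈ 4.783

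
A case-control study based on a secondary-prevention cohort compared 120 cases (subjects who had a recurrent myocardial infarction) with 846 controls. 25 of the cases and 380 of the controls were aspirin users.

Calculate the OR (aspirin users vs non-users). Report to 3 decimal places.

OR = (25 × 466) / (380 × 95) = 11650/36100 ≈ 0.323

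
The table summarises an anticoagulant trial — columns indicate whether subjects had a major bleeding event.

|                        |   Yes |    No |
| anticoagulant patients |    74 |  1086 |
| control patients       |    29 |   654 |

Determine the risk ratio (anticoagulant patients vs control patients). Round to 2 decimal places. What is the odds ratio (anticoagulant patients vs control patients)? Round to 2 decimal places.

RR = 1.50; OR = 1.54

risk, anticoagulant patients = 74/1160 = 0.06379
risk, control patients = 29/683 = 0.04246
RR = 0.06379 / 0.04246 = 1.50
OR = (74 × 654) / (1086 × 29) = 48396/31494 ≈ 1.54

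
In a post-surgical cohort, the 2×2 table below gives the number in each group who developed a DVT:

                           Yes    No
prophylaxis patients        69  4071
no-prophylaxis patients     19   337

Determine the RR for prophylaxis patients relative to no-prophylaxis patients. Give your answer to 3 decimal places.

RR ≈ 0.312

risk, prophylaxis patients = 69/4140 = 0.01667
risk, no-prophylaxis patients = 19/356 = 0.05337
RR = 0.01667 / 0.05337 = 0.312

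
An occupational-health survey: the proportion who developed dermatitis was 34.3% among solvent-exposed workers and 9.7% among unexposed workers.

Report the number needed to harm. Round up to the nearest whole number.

5

absolute risk difference = 0.246000
1 / 0.246000 = 4.065 → round up → 5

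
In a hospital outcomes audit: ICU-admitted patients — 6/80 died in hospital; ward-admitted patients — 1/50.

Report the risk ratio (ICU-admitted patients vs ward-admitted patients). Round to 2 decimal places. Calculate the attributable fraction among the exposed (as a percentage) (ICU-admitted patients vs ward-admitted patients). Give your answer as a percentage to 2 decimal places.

risk, ICU-admitted patients = 6/80 = 0.07500
risk, ward-admitted patients = 1/50 = 0.02000
RR = 0.07500 / 0.02000 = 3.75
AR% = (0.07500 − 0.02000) / 0.07500 = 0.7333 → 73.33%

RR = 3.75; AR% = 73.33%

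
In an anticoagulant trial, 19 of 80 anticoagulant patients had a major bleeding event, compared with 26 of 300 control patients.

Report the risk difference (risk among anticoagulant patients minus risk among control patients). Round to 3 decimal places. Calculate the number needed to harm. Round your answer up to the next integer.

risk, anticoagulant patients = 19/80 = 0.2375
risk, control patients = 26/300 = 0.0867
risk difference = 0.2375 − 0.0867 = 0.151
absolute risk difference = 0.150833
1 / 0.150833 = 6.630 → round up → 7

RD = 0.151; NNH = 7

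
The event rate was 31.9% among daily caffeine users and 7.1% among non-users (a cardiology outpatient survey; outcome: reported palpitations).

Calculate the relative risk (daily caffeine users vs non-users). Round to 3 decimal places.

RR = 0.3190 / 0.0710 = 4.493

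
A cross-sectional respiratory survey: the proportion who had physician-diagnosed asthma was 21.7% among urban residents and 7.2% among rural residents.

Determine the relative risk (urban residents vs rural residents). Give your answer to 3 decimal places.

RR = 0.2170 / 0.0720 = 3.014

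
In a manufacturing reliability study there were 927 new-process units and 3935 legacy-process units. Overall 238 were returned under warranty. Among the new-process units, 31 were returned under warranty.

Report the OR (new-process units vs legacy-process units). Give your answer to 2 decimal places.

OR = 0.62

new-process units without the outcome: 927 − 31 = 896
legacy-process units with the outcome: 238 − 31 = 207
legacy-process units without the outcome: 3935 − 207 = 3728
odds, new-process units = 31/896 = 0.03460
odds, legacy-process units = 207/3728 = 0.05553
OR = 0.03460 / 0.05553 = 0.62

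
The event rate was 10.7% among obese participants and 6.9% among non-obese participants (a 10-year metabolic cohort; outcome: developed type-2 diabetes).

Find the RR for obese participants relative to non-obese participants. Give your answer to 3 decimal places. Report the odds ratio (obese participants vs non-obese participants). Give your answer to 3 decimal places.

RR = 0.1070 / 0.0690 = 1.551
odds, obese participants = 0.1070/0.8930 = 0.1198
odds, non-obese participants = 0.0690/0.9310 = 0.0741
OR = 0.1198 / 0.0741 = 1.617

RR = 1.551; OR = 1.617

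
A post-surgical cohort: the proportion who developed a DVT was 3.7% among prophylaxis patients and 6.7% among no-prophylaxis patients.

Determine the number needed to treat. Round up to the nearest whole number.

absolute risk difference = 0.030000
1 / 0.030000 = 33.333 → round up → 34

34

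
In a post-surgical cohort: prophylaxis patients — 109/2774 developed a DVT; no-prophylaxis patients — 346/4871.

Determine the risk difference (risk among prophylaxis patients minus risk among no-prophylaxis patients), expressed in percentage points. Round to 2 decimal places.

risk, prophylaxis patients = 109/2774 = 0.03929
risk, no-prophylaxis patients = 346/4871 = 0.07103
risk difference = 0.03929 − 0.07103 = -0.03174 → -3.17 percentage points

-3.17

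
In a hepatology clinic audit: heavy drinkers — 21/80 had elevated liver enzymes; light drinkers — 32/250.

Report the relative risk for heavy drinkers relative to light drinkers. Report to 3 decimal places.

risk, heavy drinkers = 21/80 = 0.2625
risk, light drinkers = 32/250 = 0.1280
RR = 0.2625 / 0.1280 = 2.051

RR ≈ 2.051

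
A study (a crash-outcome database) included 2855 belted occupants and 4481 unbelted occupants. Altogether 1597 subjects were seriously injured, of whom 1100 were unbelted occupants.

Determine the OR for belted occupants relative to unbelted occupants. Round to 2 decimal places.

belted occupants with the outcome: 1597 − 1100 = 497
belted occupants without the outcome: 2855 − 497 = 2358
unbelted occupants without the outcome: 4481 − 1100 = 3381
odds, belted occupants = 497/2358 = 0.2108
odds, unbelted occupants = 1100/3381 = 0.3253
OR = 0.2108 / 0.3253 = 0.65

0.65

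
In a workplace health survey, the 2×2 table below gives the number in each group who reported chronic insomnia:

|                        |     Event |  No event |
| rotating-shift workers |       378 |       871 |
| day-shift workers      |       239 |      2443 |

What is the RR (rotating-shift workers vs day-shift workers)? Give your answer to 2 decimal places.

risk, rotating-shift workers = 378/1249 = 0.3026
risk, day-shift workers = 239/2682 = 0.0891
RR = 0.3026 / 0.0891 = 3.40

3.40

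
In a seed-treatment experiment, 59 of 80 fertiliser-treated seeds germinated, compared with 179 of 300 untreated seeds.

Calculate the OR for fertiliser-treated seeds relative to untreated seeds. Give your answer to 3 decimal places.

OR = (59 × 121) / (21 × 179) = 7139/3759 ≈ 1.899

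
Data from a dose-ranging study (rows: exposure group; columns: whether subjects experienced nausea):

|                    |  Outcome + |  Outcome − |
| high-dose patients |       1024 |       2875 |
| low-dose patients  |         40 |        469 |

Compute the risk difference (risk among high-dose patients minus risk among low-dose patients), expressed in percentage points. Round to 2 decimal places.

risk, high-dose patients = 1024/3899 = 0.2626
risk, low-dose patients = 40/509 = 0.0786
risk difference = 0.2626 − 0.0786 = 0.1840 → 18.40 percentage points

18.40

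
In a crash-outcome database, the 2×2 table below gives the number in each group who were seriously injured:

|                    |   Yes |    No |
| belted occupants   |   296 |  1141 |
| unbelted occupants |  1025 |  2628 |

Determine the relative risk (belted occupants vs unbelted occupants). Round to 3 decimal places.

risk, belted occupants = 296/1437 = 0.2060
risk, unbelted occupants = 1025/3653 = 0.2806
RR = 0.2060 / 0.2806 = 0.734

RR: 0.734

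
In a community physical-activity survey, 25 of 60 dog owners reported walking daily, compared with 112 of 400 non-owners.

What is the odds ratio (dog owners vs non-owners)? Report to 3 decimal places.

1.837

odds, dog owners = 25/35 = 0.7143
odds, non-owners = 112/288 = 0.3889
OR = 0.7143 / 0.3889 = 1.837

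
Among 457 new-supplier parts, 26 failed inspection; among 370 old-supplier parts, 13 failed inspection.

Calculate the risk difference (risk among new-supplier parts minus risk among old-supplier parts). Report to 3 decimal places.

0.022

risk, new-supplier parts = 26/457 = 0.05689
risk, old-supplier parts = 13/370 = 0.03514
risk difference = 0.05689 − 0.03514 = 0.022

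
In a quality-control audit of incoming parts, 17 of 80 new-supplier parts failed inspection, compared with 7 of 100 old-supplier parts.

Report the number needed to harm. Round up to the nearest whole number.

NNH = 8

risk, new-supplier parts = 17/80 = 0.212500
risk, old-supplier parts = 7/100 = 0.070000
absolute risk difference = 0.142500
1 / 0.142500 = 7.018 → round up → 8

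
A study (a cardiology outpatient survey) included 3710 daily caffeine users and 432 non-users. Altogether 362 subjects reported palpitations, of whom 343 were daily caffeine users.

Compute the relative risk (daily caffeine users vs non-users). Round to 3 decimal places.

daily caffeine users without the outcome: 3710 − 343 = 3367
non-users with the outcome: 362 − 343 = 19
non-users without the outcome: 432 − 19 = 413
risk, daily caffeine users = 343/3710 = 0.09245
risk, non-users = 19/432 = 0.04398
RR = 0.09245 / 0.04398 = 2.102

2.102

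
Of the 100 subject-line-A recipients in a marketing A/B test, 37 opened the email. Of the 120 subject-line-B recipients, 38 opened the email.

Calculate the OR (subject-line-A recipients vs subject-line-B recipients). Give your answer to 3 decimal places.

OR = (37 × 82) / (63 × 38) = 3034/2394 ≈ 1.267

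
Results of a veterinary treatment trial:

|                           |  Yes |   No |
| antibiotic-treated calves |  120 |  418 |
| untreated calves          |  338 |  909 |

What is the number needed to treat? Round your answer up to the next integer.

risk, antibiotic-treated calves = 120/538 = 0.223048
risk, untreated calves = 338/1247 = 0.271051
absolute risk difference = 0.048002
1 / 0.048002 = 20.832 → round up → 21

NNT ≈ 21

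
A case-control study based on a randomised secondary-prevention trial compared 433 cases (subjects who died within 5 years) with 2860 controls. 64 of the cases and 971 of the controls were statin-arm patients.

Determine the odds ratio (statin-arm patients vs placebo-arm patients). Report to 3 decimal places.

odds, statin-arm patients = 64/971 = 0.0659
odds, placebo-arm patients = 369/1889 = 0.1953
OR = 0.0659 / 0.1953 = 0.337

OR ≈ 0.337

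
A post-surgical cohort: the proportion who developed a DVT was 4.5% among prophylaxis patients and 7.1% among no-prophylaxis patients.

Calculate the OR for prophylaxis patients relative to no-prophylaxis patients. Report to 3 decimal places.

OR = 0.617

odds, prophylaxis patients = 0.04500/0.95500 = 0.04712
odds, no-prophylaxis patients = 0.07100/0.92900 = 0.07643
OR = 0.04712 / 0.07643 = 0.617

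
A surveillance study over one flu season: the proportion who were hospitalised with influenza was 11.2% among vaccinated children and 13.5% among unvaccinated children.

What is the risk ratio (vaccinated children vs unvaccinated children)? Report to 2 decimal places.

RR = 0.1120 / 0.1350 = 0.83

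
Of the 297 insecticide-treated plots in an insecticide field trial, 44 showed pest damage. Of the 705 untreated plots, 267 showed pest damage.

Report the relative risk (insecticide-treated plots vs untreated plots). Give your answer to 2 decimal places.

risk, insecticide-treated plots = 44/297 = 0.1481
risk, untreated plots = 267/705 = 0.3787
RR = 0.1481 / 0.3787 = 0.39

0.39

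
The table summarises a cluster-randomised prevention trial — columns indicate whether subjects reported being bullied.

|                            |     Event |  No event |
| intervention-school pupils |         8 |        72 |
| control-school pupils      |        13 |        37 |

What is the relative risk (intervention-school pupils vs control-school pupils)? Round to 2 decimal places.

RR = 0.38

risk, intervention-school pupils = 8/80 = 0.1000
risk, control-school pupils = 13/50 = 0.2600
RR = 0.1000 / 0.2600 = 0.38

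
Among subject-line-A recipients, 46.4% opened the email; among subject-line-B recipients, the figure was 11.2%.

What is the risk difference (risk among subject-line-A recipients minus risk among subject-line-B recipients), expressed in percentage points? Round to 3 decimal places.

risk difference = 0.4640 − 0.1120 = 0.3520 → 35.200 percentage points

35.200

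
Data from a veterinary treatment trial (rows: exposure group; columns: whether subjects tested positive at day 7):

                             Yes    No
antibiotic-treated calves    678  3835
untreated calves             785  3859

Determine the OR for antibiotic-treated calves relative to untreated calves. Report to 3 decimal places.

OR = (678 × 3859) / (3835 × 785) = 2616402/3010475 ≈ 0.869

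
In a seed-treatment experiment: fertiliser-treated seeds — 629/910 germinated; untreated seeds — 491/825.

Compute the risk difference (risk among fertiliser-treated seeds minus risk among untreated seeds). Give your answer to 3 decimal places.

RD = 0.096

risk, fertiliser-treated seeds = 629/910 = 0.6912
risk, untreated seeds = 491/825 = 0.5952
risk difference = 0.6912 − 0.5952 = 0.096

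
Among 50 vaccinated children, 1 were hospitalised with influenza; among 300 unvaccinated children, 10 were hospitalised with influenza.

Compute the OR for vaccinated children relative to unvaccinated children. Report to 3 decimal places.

odds, vaccinated children = 1/49 = 0.02041
odds, unvaccinated children = 10/290 = 0.03448
OR = 0.02041 / 0.03448 = 0.592

OR = 0.592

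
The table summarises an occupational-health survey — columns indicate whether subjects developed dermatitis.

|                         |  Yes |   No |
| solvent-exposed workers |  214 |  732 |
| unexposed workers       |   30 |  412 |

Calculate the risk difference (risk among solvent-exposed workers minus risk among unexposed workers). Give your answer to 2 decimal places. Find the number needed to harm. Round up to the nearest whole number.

RD = 0.16; NNH = 7

risk, solvent-exposed workers = 214/946 = 0.2262
risk, unexposed workers = 30/442 = 0.0679
risk difference = 0.2262 − 0.0679 = 0.16
absolute risk difference = 0.158342
1 / 0.158342 = 6.315 → round up → 7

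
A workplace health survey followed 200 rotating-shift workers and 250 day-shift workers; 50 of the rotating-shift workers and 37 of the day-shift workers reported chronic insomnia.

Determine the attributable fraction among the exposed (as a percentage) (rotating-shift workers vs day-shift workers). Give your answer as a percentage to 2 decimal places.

risk, rotating-shift workers = 50/200 = 0.2500
risk, day-shift workers = 37/250 = 0.1480
AR% = (0.2500 − 0.1480) / 0.2500 = 0.4080 → 40.80%

AR%: 40.80%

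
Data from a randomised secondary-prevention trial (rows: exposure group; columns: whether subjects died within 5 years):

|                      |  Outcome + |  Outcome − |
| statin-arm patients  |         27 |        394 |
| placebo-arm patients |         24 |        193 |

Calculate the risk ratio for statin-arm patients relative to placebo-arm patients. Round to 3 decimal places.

0.580

risk, statin-arm patients = 27/421 = 0.0641
risk, placebo-arm patients = 24/217 = 0.1106
RR = 0.0641 / 0.1106 = 0.580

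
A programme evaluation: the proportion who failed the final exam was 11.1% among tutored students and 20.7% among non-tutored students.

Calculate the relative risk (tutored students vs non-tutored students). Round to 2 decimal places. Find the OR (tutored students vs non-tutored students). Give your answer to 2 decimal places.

RR = 0.1110 / 0.2070 = 0.54
odds, tutored students = 0.1110/0.8890 = 0.1249
odds, non-tutored students = 0.2070/0.7930 = 0.2610
OR = 0.1249 / 0.2610 = 0.48

RR = 0.54; OR = 0.48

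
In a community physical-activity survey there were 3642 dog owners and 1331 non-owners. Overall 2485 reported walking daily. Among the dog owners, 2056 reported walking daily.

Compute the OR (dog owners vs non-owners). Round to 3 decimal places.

dog owners without the outcome: 3642 − 2056 = 1586
non-owners with the outcome: 2485 − 2056 = 429
non-owners without the outcome: 1331 − 429 = 902
odds, dog owners = 2056/1586 = 1.2963
odds, non-owners = 429/902 = 0.4756
OR = 1.2963 / 0.4756 = 2.726

OR: 2.726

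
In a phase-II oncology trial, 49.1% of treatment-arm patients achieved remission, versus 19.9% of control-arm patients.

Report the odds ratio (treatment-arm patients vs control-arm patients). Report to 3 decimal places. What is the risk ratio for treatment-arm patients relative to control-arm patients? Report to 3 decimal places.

odds, treatment-arm patients = 0.4910/0.5090 = 0.9646
odds, control-arm patients = 0.1990/0.8010 = 0.2484
OR = 0.9646 / 0.2484 = 3.883
RR = 0.4910 / 0.1990 = 2.467

OR = 3.883; RR = 2.467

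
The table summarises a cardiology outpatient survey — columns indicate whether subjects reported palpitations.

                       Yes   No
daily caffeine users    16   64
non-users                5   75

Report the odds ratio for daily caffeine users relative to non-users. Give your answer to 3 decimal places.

OR = (16 × 75) / (64 × 5) = 1200/320 ≈ 3.750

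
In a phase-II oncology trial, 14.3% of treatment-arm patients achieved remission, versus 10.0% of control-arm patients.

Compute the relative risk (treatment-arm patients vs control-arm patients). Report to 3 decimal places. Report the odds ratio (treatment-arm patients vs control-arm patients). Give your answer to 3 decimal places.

RR = 1.430; OR = 1.502

RR = 0.1430 / 0.1000 = 1.430
odds, treatment-arm patients = 0.1430/0.8570 = 0.1669
odds, control-arm patients = 0.1000/0.9000 = 0.1111
OR = 0.1669 / 0.1111 = 1.502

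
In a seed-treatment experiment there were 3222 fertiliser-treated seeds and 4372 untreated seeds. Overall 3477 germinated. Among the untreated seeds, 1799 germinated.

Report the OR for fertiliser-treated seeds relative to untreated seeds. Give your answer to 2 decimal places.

fertiliser-treated seeds with the outcome: 3477 − 1799 = 1678
fertiliser-treated seeds without the outcome: 3222 − 1678 = 1544
untreated seeds without the outcome: 4372 − 1799 = 2573
OR = (1678 × 2573) / (1544 × 1799) = 4317494/2777656 ≈ 1.55

OR ≈ 1.55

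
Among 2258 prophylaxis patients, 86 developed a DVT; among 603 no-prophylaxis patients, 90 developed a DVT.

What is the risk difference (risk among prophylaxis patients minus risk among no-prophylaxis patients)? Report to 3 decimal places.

RD: -0.111

risk, prophylaxis patients = 86/2258 = 0.03809
risk, no-prophylaxis patients = 90/603 = 0.14925
risk difference = 0.03809 − 0.14925 = -0.111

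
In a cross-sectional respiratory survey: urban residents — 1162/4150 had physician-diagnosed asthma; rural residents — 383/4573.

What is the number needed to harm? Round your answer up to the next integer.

risk, urban residents = 1162/4150 = 0.280000
risk, rural residents = 383/4573 = 0.083752
absolute risk difference = 0.196248
1 / 0.196248 = 5.096 → round up → 6

NNH = 6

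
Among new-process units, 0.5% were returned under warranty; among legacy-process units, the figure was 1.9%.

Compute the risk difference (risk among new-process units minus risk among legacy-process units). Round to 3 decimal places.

risk difference = 0.00500 − 0.01900 = -0.014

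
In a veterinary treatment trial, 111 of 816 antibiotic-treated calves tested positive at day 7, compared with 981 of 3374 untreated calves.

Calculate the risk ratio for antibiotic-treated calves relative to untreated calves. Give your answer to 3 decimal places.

0.468

risk, antibiotic-treated calves = 111/816 = 0.1360
risk, untreated calves = 981/3374 = 0.2908
RR = 0.1360 / 0.2908 = 0.468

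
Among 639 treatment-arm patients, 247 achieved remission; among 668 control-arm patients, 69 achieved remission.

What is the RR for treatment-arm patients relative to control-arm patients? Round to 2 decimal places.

RR ≈ 3.74

risk, treatment-arm patients = 247/639 = 0.3865
risk, control-arm patients = 69/668 = 0.1033
RR = 0.3865 / 0.1033 = 3.74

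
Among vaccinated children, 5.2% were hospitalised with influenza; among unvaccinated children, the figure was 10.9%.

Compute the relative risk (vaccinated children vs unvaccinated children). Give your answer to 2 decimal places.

RR = 0.0520 / 0.1090 = 0.48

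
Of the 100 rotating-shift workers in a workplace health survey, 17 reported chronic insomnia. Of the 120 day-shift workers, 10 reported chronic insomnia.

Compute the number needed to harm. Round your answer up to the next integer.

risk, rotating-shift workers = 17/100 = 0.170000
risk, day-shift workers = 10/120 = 0.083333
absolute risk difference = 0.086667
1 / 0.086667 = 11.538 → round up → 12

NNH ≈ 12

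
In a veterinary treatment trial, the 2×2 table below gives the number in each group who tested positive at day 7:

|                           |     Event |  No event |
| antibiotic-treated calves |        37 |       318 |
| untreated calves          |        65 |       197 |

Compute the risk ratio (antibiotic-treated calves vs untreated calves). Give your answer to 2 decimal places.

risk, antibiotic-treated calves = 37/355 = 0.1042
risk, untreated calves = 65/262 = 0.2481
RR = 0.1042 / 0.2481 = 0.42

RR: 0.42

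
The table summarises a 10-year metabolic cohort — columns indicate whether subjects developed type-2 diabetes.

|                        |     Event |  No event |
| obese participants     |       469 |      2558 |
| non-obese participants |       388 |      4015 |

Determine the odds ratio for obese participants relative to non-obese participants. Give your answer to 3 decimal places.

OR = (469 × 4015) / (2558 × 388) = 1883035/992504 ≈ 1.897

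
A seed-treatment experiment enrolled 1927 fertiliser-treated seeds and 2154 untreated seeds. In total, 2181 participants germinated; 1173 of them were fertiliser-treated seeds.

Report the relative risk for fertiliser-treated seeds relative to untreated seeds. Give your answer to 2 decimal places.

fertiliser-treated seeds without the outcome: 1927 − 1173 = 754
untreated seeds with the outcome: 2181 − 1173 = 1008
untreated seeds without the outcome: 2154 − 1008 = 1146
risk, fertiliser-treated seeds = 1173/1927 = 0.6087
risk, untreated seeds = 1008/2154 = 0.4680
RR = 0.6087 / 0.4680 = 1.30

1.30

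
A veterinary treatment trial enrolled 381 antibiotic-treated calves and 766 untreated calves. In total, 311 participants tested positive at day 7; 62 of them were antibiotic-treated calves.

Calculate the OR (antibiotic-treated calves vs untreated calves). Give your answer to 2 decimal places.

OR ≈ 0.40

antibiotic-treated calves without the outcome: 381 − 62 = 319
untreated calves with the outcome: 311 − 62 = 249
untreated calves without the outcome: 766 − 249 = 517
OR = (62 × 517) / (319 × 249) = 32054/79431 ≈ 0.40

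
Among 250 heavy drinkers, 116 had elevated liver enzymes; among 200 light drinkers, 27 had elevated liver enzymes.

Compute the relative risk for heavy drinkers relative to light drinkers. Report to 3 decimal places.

risk, heavy drinkers = 116/250 = 0.4640
risk, light drinkers = 27/200 = 0.1350
RR = 0.4640 / 0.1350 = 3.437

RR: 3.437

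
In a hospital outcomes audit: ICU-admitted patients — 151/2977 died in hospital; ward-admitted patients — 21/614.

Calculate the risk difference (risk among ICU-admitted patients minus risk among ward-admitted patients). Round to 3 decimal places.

risk, ICU-admitted patients = 151/2977 = 0.05072
risk, ward-admitted patients = 21/614 = 0.03420
risk difference = 0.05072 − 0.03420 = 0.017

0.017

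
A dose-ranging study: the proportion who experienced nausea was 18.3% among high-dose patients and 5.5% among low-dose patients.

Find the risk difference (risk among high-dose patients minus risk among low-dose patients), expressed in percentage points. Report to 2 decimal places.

risk difference = 0.1830 − 0.0550 = 0.1280 → 12.80 percentage points

RD = 12.80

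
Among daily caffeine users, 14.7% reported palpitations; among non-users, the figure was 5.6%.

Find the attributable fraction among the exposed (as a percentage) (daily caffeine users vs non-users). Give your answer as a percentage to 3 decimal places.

AR% = (0.1470 − 0.0560) / 0.1470 = 0.6190 → 61.905%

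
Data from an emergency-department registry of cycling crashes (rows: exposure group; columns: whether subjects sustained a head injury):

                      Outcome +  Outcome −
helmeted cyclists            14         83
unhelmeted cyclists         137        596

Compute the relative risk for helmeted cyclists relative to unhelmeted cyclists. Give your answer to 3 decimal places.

risk, helmeted cyclists = 14/97 = 0.1443
risk, unhelmeted cyclists = 137/733 = 0.1869
RR = 0.1443 / 0.1869 = 0.772

0.772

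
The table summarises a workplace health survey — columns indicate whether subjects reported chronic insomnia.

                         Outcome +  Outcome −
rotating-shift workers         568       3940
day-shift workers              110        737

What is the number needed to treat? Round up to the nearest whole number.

risk, rotating-shift workers = 568/4508 = 0.125998
risk, day-shift workers = 110/847 = 0.129870
absolute risk difference = 0.003872
1 / 0.003872 = 258.264 → round up → 259

259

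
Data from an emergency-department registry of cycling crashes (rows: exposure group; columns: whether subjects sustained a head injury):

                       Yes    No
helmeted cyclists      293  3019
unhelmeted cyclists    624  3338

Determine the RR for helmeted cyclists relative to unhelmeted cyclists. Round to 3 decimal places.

risk, helmeted cyclists = 293/3312 = 0.0885
risk, unhelmeted cyclists = 624/3962 = 0.1575
RR = 0.0885 / 0.1575 = 0.562

RR ≈ 0.562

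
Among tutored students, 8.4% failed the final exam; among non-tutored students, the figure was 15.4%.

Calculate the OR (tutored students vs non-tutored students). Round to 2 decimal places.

odds, tutored students = 0.0840/0.9160 = 0.0917
odds, non-tutored students = 0.1540/0.8460 = 0.1820
OR = 0.0917 / 0.1820 = 0.50

OR = 0.50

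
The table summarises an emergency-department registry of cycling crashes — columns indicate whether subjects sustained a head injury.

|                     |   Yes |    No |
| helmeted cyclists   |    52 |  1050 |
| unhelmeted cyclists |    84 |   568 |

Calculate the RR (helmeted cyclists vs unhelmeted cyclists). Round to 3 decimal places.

RR = 0.366

risk, helmeted cyclists = 52/1102 = 0.04719
risk, unhelmeted cyclists = 84/652 = 0.12883
RR = 0.04719 / 0.12883 = 0.366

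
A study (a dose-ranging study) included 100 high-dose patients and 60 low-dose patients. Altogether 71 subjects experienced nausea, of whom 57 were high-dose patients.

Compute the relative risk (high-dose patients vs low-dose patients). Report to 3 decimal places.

high-dose patients without the outcome: 100 − 57 = 43
low-dose patients with the outcome: 71 − 57 = 14
low-dose patients without the outcome: 60 − 14 = 46
risk, high-dose patients = 57/100 = 0.5700
risk, low-dose patients = 14/60 = 0.2333
RR = 0.5700 / 0.2333 = 2.443

2.443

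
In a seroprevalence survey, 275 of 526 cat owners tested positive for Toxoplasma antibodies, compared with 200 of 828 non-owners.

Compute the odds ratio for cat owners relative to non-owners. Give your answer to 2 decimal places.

OR = (275 × 628) / (251 × 200) = 172700/50200 ≈ 3.44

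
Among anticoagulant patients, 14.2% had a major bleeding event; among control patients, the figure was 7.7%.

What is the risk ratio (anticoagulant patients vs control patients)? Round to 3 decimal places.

RR = 0.1420 / 0.0770 = 1.844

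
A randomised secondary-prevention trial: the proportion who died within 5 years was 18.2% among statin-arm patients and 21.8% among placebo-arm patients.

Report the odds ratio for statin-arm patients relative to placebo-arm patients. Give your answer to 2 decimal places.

OR: 0.80

odds, statin-arm patients = 0.1820/0.8180 = 0.2225
odds, placebo-arm patients = 0.2180/0.7820 = 0.2788
OR = 0.2225 / 0.2788 = 0.80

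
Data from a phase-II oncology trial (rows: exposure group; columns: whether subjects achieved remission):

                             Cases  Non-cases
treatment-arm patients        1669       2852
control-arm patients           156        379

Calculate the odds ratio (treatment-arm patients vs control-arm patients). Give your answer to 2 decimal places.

OR = (1669 × 379) / (2852 × 156) = 632551/444912 ≈ 1.42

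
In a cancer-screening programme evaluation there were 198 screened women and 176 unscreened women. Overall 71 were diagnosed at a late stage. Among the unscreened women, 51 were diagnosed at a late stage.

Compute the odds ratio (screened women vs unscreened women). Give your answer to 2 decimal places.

screened women with the outcome: 71 − 51 = 20
screened women without the outcome: 198 − 20 = 178
unscreened women without the outcome: 176 − 51 = 125
OR = (20 × 125) / (178 × 51) = 2500/9078 ≈ 0.28

0.28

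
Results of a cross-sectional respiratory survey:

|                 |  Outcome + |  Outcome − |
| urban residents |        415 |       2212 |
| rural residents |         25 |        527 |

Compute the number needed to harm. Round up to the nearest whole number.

risk, urban residents = 415/2627 = 0.157975
risk, rural residents = 25/552 = 0.045290
absolute risk difference = 0.112685
1 / 0.112685 = 8.874 → round up → 9

NNH = 9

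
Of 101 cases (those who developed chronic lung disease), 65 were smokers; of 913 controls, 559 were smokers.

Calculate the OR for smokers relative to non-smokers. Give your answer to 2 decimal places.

OR = (65 × 354) / (559 × 36) = 23010/20124 ≈ 1.14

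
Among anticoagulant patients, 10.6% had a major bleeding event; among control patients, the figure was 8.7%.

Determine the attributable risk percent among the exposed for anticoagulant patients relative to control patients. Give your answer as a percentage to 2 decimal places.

AR% = (0.1060 − 0.0870) / 0.1060 = 0.1792 → 17.92%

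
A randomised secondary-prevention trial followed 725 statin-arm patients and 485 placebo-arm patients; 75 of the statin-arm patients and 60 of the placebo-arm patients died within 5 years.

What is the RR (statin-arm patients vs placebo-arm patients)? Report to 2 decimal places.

risk, statin-arm patients = 75/725 = 0.1034
risk, placebo-arm patients = 60/485 = 0.1237
RR = 0.1034 / 0.1237 = 0.84

RR ≈ 0.84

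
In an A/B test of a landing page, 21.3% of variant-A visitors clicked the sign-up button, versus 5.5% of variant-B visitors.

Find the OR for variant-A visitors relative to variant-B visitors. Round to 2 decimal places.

odds, variant-A visitors = 0.2130/0.7870 = 0.2706
odds, variant-B visitors = 0.0550/0.9450 = 0.0582
OR = 0.2706 / 0.0582 = 4.65

OR: 4.65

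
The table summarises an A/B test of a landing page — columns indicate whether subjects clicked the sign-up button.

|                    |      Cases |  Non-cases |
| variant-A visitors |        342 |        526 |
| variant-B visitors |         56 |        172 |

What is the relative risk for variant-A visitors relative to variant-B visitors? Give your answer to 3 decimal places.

RR = 1.604

risk, variant-A visitors = 342/868 = 0.3940
risk, variant-B visitors = 56/228 = 0.2456
RR = 0.3940 / 0.2456 = 1.604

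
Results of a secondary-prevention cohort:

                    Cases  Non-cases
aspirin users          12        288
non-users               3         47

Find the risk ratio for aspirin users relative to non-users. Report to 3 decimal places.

RR ≈ 0.667

risk, aspirin users = 12/300 = 0.04000
risk, non-users = 3/50 = 0.06000
RR = 0.04000 / 0.06000 = 0.667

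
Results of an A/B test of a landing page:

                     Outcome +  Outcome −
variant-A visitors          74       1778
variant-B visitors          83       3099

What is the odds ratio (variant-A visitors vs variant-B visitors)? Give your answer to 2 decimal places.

OR = (74 × 3099) / (1778 × 83) = 229326/147574 ≈ 1.55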